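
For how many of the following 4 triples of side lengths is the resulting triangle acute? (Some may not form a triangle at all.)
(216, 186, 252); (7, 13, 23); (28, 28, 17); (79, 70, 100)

3

(216,186,252): 186²+216² = 81252 > 63504 = 252² → acute
(7,13,23): 7+13 ≤ 23, not a triangle
(28,28,17): 17²+28² = 1073 > 784 = 28² → acute
(79,70,100): 70²+79² = 11141 > 10000 = 100² → acute
3 of the 4 are acute.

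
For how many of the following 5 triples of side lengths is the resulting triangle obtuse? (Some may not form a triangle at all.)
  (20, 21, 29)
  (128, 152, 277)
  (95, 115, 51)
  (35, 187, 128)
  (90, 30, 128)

2

(20,21,29): 20²+21² = 841 = 29² → right
(128,152,277): 128²+152² = 39488 < 76729 = 277² → obtuse
(95,115,51): 51²+95² = 11626 < 13225 = 115² → obtuse
(35,187,128): 35+128 ≤ 187, not a triangle
(90,30,128): 30+90 ≤ 128, not a triangle
2 of the 5 are obtuse.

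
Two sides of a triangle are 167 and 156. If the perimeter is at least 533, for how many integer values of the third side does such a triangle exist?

Triangle inequality: 11 < x < 323. Perimeter ≥ 533 gives x ≥ 533 − 167 − 156 = 210.
So 210 ≤ x < 323; integers 210 through 322: 113 values.

113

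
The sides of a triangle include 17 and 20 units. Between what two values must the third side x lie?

By the triangle inequality, x must be less than 17 + 20 = 37 and greater than |17 − 20| = 3.

3 < x < 37 (units)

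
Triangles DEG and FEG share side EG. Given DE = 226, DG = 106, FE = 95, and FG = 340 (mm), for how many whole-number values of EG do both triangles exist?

86

From triangle DEG: 120 < EG < 332.
From triangle FEG: 245 < EG < 435.
Intersection: 245 < EG < 332, so integers 246 through 331: 86 values.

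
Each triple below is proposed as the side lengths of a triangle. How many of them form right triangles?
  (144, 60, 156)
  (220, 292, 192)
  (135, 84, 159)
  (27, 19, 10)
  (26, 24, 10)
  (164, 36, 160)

(144,60,156): 60²+144² = 24336 = 156² → right
(220,292,192): 192²+220² = 85264 = 292² → right
(135,84,159): 84²+135² = 25281 = 159² → right
(27,19,10): 10²+19² = 461 < 729 = 27² → obtuse
(26,24,10): 10²+24² = 676 = 26² → right
(164,36,160): 36²+160² = 26896 = 164² → right
5 of the 6 are right.

5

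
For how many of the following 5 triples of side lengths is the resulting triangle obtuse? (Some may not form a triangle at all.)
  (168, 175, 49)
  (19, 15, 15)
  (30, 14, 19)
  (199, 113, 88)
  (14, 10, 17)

(168,175,49): 49²+168² = 30625 = 175² → right
(19,15,15): 15²+15² = 450 > 361 = 19² → acute
(30,14,19): 14²+19² = 557 < 900 = 30² → obtuse
(199,113,88): 88²+113² = 20513 < 39601 = 199² → obtuse
(14,10,17): 10²+14² = 296 > 289 = 17² → acute
2 of the 5 are obtuse.

2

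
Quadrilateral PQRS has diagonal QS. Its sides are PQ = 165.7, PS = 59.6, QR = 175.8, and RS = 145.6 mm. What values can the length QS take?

From triangle PQS: |165.7 − 59.6| < QS < 165.7 + 59.6, i.e. 106.1 < QS < 225.3.
From triangle RQS: 30.2 < QS < 321.4.
Both must hold, so QS lies in the intersection.

106.1 < QS < 225.3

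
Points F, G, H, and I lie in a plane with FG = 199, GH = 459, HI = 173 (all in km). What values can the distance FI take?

The maximum is all hops collinear in one direction: 199 + 459 + 173 = 831.
The longest hop is 459; the others sum to 372. Folding the others back against it leaves at least 459 − 372 = 87.

87 ≤ FI ≤ 831 km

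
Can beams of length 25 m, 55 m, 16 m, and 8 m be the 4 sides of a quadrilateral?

No

For a quadrilateral, each side must be shorter than the sum of the others.
Here the longest side is 55, but the remaining 3 sides sum to only 49.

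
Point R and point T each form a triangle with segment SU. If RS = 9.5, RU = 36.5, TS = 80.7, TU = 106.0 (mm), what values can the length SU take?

From triangle RSU: |9.5 − 36.5| < SU < 9.5 + 36.5, i.e. 27.0 < SU < 46.0.
From triangle TSU: 25.3 < SU < 186.7.
Both must hold, so SU lies in the intersection.

27.0 < SU < 46.0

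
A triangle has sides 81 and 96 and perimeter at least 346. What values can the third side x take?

Triangle inequality alone gives 15 < x < 177.
The perimeter condition gives x ≥ 346 − 81 − 96 = 169.
Intersecting the two: 169 ≤ x < 177.

169 ≤ x < 177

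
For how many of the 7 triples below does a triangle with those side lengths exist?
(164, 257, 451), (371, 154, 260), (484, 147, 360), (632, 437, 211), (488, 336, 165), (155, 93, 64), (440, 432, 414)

(164,257,451): 164+257 ≤ 451 → not valid
(154,260,371): 154+260 > 371 → valid
(147,360,484): 147+360 > 484 → valid
(211,437,632): 211+437 > 632 → valid
(165,336,488): 165+336 > 488 → valid
(64,93,155): 64+93 > 155 → valid
(414,432,440): 414+432 > 440 → valid
6 of the 7 triples form a triangle.

6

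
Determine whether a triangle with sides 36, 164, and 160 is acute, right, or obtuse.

right

Compare the square of the longest side to the sum of squares of the other two: 36² + 160² = 26896 = 164².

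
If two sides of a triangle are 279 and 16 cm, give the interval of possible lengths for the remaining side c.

263 < c < 295

By the triangle inequality, c must be less than 279 + 16 = 295 and greater than |279 − 16| = 263.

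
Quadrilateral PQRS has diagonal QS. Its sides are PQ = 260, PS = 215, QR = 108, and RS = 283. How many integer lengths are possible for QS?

From triangle PQS: 45 < QS < 475.
From triangle RQS: 175 < QS < 391.
Intersection: 175 < QS < 391, so integers 176 through 390: 215 values.

215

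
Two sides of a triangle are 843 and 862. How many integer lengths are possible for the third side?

1685

The third side lies in the open interval (19, 1705).
Integers from 20 to 1704 inclusive: 1704 − 20 + 1 = 1685.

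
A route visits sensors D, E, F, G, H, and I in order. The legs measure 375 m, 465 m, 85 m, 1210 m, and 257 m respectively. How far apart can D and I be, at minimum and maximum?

28 ≤ DI ≤ 2392 m

The maximum is all hops collinear in one direction: 375 + 465 + 85 + 1210 + 257 = 2392.
The longest hop is 1210; the others sum to 1182. Folding the others back against it leaves at least 1210 − 1182 = 28.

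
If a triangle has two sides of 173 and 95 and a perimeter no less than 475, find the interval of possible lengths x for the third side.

Triangle inequality alone gives 78 < x < 268.
The perimeter condition gives x ≥ 475 − 173 − 95 = 207.
Intersecting the two: 207 ≤ x < 268.

207 ≤ x < 268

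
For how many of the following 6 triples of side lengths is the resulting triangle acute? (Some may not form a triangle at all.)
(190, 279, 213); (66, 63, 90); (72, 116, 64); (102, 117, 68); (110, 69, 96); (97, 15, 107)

(190,279,213): 190²+213² = 81469 > 77841 = 279² → acute
(66,63,90): 63²+66² = 8325 > 8100 = 90² → acute
(72,116,64): 64²+72² = 9280 < 13456 = 116² → obtuse
(102,117,68): 68²+102² = 15028 > 13689 = 117² → acute
(110,69,96): 69²+96² = 13977 > 12100 = 110² → acute
(97,15,107): 15²+97² = 9634 < 11449 = 107² → obtuse
4 of the 6 are acute.

4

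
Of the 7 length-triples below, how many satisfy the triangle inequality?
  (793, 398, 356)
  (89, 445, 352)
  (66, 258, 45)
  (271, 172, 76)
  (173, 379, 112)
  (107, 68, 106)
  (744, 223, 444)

(356,398,793): 356+398 ≤ 793 → not valid
(89,352,445): 89+352 ≤ 445 → not valid
(45,66,258): 45+66 ≤ 258 → not valid
(76,172,271): 76+172 ≤ 271 → not valid
(112,173,379): 112+173 ≤ 379 → not valid
(68,106,107): 68+106 > 107 → valid
(223,444,744): 223+444 ≤ 744 → not valid
1 of the 7 triples forms a triangle.

1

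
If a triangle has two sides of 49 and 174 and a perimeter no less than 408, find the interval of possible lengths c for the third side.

Triangle inequality alone gives 125 < c < 223.
The perimeter condition gives c ≥ 408 − 49 − 174 = 185.
Intersecting the two: 185 ≤ c < 223.

185 ≤ c < 223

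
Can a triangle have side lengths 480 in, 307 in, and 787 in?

No

The two shorter sides sum to 787, exactly equal to the longest side 787.
That gives only a degenerate (flat) triangle — the inequality must be strict.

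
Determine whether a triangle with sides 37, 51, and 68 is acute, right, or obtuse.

obtuse

Compare the square of the longest side to the sum of squares of the other two: 37² + 51² = 3970 < 4624 = 68².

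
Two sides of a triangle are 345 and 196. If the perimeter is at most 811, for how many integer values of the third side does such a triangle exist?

Triangle inequality: 149 < x < 541. Perimeter ≤ 811 gives x ≤ 811 − 345 − 196 = 270.
So 149 < x ≤ 270; integers 150 through 270: 121 values.

121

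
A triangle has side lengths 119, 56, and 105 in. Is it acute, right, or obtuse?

Compare the square of the longest side to the sum of squares of the other two: 56² + 105² = 14161 = 119².

right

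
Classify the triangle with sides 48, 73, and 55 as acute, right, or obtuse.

right

Compare the square of the longest side to the sum of squares of the other two: 48² + 55² = 5329 = 73².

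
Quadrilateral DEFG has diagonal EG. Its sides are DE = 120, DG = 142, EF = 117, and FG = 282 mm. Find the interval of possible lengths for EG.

165 < EG < 262

From triangle DEG: |120 − 142| < EG < 120 + 142, i.e. 22 < EG < 262.
From triangle FEG: 165 < EG < 399.
Both must hold, so EG lies in the intersection.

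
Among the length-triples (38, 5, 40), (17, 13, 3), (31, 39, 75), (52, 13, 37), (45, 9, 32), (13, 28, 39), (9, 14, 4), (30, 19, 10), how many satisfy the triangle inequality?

(5,38,40): 5+38 > 40 → valid
(3,13,17): 3+13 ≤ 17 → not valid
(31,39,75): 31+39 ≤ 75 → not valid
(13,37,52): 13+37 ≤ 52 → not valid
(9,32,45): 9+32 ≤ 45 → not valid
(13,28,39): 13+28 > 39 → valid
(4,9,14): 4+9 ≤ 14 → not valid
(10,19,30): 10+19 ≤ 30 → not valid
2 of the 8 triples form a triangle.

2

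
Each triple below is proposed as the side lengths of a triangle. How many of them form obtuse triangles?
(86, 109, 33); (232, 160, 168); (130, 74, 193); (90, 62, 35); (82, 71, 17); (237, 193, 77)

(86,109,33): 33²+86² = 8485 < 11881 = 109² → obtuse
(232,160,168): 160²+168² = 53824 = 232² → right
(130,74,193): 74²+130² = 22376 < 37249 = 193² → obtuse
(90,62,35): 35²+62² = 5069 < 8100 = 90² → obtuse
(82,71,17): 17²+71² = 5330 < 6724 = 82² → obtuse
(237,193,77): 77²+193² = 43178 < 56169 = 237² → obtuse
5 of the 6 are obtuse.

5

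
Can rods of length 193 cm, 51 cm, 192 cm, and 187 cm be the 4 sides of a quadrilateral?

A quadrilateral exists iff every side is shorter than the sum of the others — equivalently, the longest side is less than the sum of the rest.
Longest side 193 < 430 (sum of the remaining 3), so yes.

Yes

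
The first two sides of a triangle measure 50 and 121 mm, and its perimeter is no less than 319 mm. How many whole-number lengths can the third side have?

Triangle inequality: 71 < x < 171. Perimeter ≥ 319 gives x ≥ 319 − 50 − 121 = 148.
So 148 ≤ x < 171; integers 148 through 170: 23 values.

23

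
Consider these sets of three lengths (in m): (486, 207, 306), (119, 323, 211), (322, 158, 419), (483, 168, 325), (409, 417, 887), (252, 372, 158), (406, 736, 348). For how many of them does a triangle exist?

(207,306,486): 207+306 > 486 → valid
(119,211,323): 119+211 > 323 → valid
(158,322,419): 158+322 > 419 → valid
(168,325,483): 168+325 > 483 → valid
(409,417,887): 409+417 ≤ 887 → not valid
(158,252,372): 158+252 > 372 → valid
(348,406,736): 348+406 > 736 → valid
6 of the 7 triples form a triangle.

6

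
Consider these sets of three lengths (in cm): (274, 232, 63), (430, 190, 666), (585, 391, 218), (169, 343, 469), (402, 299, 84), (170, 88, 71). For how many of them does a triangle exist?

3

(63,232,274): 63+232 > 274 → valid
(190,430,666): 190+430 ≤ 666 → not valid
(218,391,585): 218+391 > 585 → valid
(169,343,469): 169+343 > 469 → valid
(84,299,402): 84+299 ≤ 402 → not valid
(71,88,170): 71+88 ≤ 170 → not valid
3 of the 6 triples form a triangle.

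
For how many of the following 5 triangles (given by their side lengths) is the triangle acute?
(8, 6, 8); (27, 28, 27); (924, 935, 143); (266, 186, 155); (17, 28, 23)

3

(8,6,8): 6²+8² = 100 > 64 = 8² → acute
(27,28,27): 27²+27² = 1458 > 784 = 28² → acute
(924,935,143): 143²+924² = 874225 = 935² → right
(266,186,155): 155²+186² = 58621 < 70756 = 266² → obtuse
(17,28,23): 17²+23² = 818 > 784 = 28² → acute
3 of the 5 are acute.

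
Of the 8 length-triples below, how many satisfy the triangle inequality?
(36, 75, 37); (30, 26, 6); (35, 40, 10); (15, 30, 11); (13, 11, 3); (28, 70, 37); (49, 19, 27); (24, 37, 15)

(36,37,75): 36+37 ≤ 75 → not valid
(6,26,30): 6+26 > 30 → valid
(10,35,40): 10+35 > 40 → valid
(11,15,30): 11+15 ≤ 30 → not valid
(3,11,13): 3+11 > 13 → valid
(28,37,70): 28+37 ≤ 70 → not valid
(19,27,49): 19+27 ≤ 49 → not valid
(15,24,37): 15+24 > 37 → valid
4 of the 8 triples form a triangle.

4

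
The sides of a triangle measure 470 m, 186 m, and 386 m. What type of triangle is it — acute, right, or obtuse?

obtuse

Compare the square of the longest side to the sum of squares of the other two: 186² + 386² = 183592 < 220900 = 470².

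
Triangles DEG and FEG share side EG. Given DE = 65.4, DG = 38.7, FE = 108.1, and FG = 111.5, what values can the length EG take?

From triangle DEG: |65.4 − 38.7| < EG < 65.4 + 38.7, i.e. 26.7 < EG < 104.1.
From triangle FEG: 3.4 < EG < 219.6.
Both must hold, so EG lies in the intersection.

26.7 < EG < 104.1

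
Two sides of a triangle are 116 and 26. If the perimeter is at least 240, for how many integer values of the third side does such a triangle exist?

44

Triangle inequality: 90 < x < 142. Perimeter ≥ 240 gives x ≥ 240 − 116 − 26 = 98.
So 98 ≤ x < 142; integers 98 through 141: 44 values.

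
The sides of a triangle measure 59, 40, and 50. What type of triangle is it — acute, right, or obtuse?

acute

Compare the square of the longest side to the sum of squares of the other two: 40² + 50² = 4100 > 3481 = 59².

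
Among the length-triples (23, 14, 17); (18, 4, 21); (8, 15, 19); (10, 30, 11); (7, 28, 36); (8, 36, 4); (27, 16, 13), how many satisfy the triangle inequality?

4

(14,17,23): 14+17 > 23 → valid
(4,18,21): 4+18 > 21 → valid
(8,15,19): 8+15 > 19 → valid
(10,11,30): 10+11 ≤ 30 → not valid
(7,28,36): 7+28 ≤ 36 → not valid
(4,8,36): 4+8 ≤ 36 → not valid
(13,16,27): 13+16 > 27 → valid
4 of the 7 triples form a triangle.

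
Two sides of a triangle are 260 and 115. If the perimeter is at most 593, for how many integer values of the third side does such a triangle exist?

73

Triangle inequality: 145 < x < 375. Perimeter ≤ 593 gives x ≤ 593 − 260 − 115 = 218.
So 145 < x ≤ 218; integers 146 through 218: 73 values.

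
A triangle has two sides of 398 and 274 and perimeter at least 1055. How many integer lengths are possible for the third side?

289

Triangle inequality: 124 < x < 672. Perimeter ≥ 1055 gives x ≥ 1055 − 398 − 274 = 383.
So 383 ≤ x < 672; integers 383 through 671: 289 values.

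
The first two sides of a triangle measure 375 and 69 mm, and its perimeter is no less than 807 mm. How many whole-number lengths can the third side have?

81

Triangle inequality: 306 < x < 444. Perimeter ≥ 807 gives x ≥ 807 − 375 − 69 = 363.
So 363 ≤ x < 444; integers 363 through 443: 81 values.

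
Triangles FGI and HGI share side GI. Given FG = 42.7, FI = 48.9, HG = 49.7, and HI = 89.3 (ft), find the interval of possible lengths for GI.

From triangle FGI: |42.7 − 48.9| < GI < 42.7 + 48.9, i.e. 6.2 < GI < 91.6.
From triangle HGI: 39.6 < GI < 139.0.
Both must hold, so GI lies in the intersection.

39.6 < GI < 91.6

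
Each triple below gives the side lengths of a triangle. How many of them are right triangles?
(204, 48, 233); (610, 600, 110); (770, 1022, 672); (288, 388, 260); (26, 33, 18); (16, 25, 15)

(204,48,233): 48²+204² = 43920 < 54289 = 233² → obtuse
(610,600,110): 110²+600² = 372100 = 610² → right
(770,1022,672): 672²+770² = 1044484 = 1022² → right
(288,388,260): 260²+288² = 150544 = 388² → right
(26,33,18): 18²+26² = 1000 < 1089 = 33² → obtuse
(16,25,15): 15²+16² = 481 < 625 = 25² → obtuse
3 of the 6 are right.

3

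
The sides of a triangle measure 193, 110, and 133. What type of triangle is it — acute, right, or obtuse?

Compare the square of the longest side to the sum of squares of the other two: 110² + 133² = 29789 < 37249 = 193².

obtuse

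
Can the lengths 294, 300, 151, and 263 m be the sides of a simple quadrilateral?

A quadrilateral exists iff every side is shorter than the sum of the others — equivalently, the longest side is less than the sum of the rest.
Longest side 300 < 708 (sum of the remaining 3), so yes.

Yes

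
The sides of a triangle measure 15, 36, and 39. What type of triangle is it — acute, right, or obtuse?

right

Compare the square of the longest side to the sum of squares of the other two: 15² + 36² = 1521 = 39².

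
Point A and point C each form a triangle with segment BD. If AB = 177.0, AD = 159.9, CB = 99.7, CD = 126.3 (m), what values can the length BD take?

26.6 < BD < 226.0

From triangle ABD: |177.0 − 159.9| < BD < 177.0 + 159.9, i.e. 17.1 < BD < 336.9.
From triangle CBD: 26.6 < BD < 226.0.
Both must hold, so BD lies in the intersection.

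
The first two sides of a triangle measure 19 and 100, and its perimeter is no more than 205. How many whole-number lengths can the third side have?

Triangle inequality: 81 < x < 119. Perimeter ≤ 205 gives x ≤ 205 − 19 − 100 = 86.
So 81 < x ≤ 86; integers 82 through 86: 5 values.

5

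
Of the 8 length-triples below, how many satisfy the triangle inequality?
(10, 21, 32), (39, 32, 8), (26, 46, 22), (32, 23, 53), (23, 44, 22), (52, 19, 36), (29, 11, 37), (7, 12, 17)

(10,21,32): 10+21 ≤ 32 → not valid
(8,32,39): 8+32 > 39 → valid
(22,26,46): 22+26 > 46 → valid
(23,32,53): 23+32 > 53 → valid
(22,23,44): 22+23 > 44 → valid
(19,36,52): 19+36 > 52 → valid
(11,29,37): 11+29 > 37 → valid
(7,12,17): 7+12 > 17 → valid
7 of the 8 triples form a triangle.

7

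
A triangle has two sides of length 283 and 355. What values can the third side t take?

By the triangle inequality, t must be less than 283 + 355 = 638 and greater than |283 − 355| = 72.

72 < t < 638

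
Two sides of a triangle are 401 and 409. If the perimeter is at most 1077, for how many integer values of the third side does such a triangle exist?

Triangle inequality: 8 < x < 810. Perimeter ≤ 1077 gives x ≤ 1077 − 401 − 409 = 267.
So 8 < x ≤ 267; integers 9 through 267: 259 values.

259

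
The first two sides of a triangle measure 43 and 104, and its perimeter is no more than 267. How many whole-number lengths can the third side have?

Triangle inequality: 61 < x < 147. Perimeter ≤ 267 gives x ≤ 267 − 43 − 104 = 120.
So 61 < x ≤ 120; integers 62 through 120: 59 values.

59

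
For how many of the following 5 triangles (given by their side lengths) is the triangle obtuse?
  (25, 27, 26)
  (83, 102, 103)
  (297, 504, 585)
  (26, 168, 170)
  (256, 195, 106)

(25,27,26): 25²+26² = 1301 > 729 = 27² → acute
(83,102,103): 83²+102² = 17293 > 10609 = 103² → acute
(297,504,585): 297²+504² = 342225 = 585² → right
(26,168,170): 26²+168² = 28900 = 170² → right
(256,195,106): 106²+195² = 49261 < 65536 = 256² → obtuse
1 of the 5 is obtuse.

1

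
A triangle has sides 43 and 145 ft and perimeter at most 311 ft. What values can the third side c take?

102 < c ≤ 123

Triangle inequality alone gives 102 < c < 188.
The perimeter condition gives c ≤ 311 − 43 − 145 = 123.
Intersecting the two: 102 < c ≤ 123.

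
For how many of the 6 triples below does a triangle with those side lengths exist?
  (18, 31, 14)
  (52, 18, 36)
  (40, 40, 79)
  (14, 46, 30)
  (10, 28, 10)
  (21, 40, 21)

4

(14,18,31): 14+18 > 31 → valid
(18,36,52): 18+36 > 52 → valid
(40,40,79): 40+40 > 79 → valid
(14,30,46): 14+30 ≤ 46 → not valid
(10,10,28): 10+10 ≤ 28 → not valid
(21,21,40): 21+21 > 40 → valid
4 of the 6 triples form a triangle.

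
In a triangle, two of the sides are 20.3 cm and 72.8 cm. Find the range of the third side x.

By the triangle inequality, x must be less than 20.3 + 72.8 = 93.1 and greater than |20.3 − 72.8| = 52.5.

52.5 < x < 93.1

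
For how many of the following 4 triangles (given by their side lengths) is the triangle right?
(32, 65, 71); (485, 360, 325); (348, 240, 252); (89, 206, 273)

(32,65,71): 32²+65² = 5249 > 5041 = 71² → acute
(485,360,325): 325²+360² = 235225 = 485² → right
(348,240,252): 240²+252² = 121104 = 348² → right
(89,206,273): 89²+206² = 50357 < 74529 = 273² → obtuse
2 of the 4 are right.

2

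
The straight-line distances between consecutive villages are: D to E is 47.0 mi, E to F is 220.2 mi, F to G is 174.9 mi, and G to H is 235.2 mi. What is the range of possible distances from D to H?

The maximum is all hops collinear in one direction: 47.0 + 220.2 + 174.9 + 235.2 = 677.3.
The longest hop is 235.2; the others sum to 442.1. Since 235.2 ≤ 442.1, the path can fold back on itself completely, so the minimum distance is 0.

0 ≤ DH ≤ 677.3 mi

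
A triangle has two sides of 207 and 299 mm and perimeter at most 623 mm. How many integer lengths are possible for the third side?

Triangle inequality: 92 < x < 506. Perimeter ≤ 623 gives x ≤ 623 − 207 − 299 = 117.
So 92 < x ≤ 117; integers 93 through 117: 25 values.

25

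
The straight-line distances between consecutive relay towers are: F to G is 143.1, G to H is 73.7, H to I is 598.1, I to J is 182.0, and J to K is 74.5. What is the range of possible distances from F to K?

The maximum is all hops collinear in one direction: 143.1 + 73.7 + 598.1 + 182.0 + 74.5 = 1071.4.
The longest hop is 598.1; the others sum to 473.3. Folding the others back against it leaves at least 598.1 − 473.3 = 124.8.

124.8 ≤ FK ≤ 1071.4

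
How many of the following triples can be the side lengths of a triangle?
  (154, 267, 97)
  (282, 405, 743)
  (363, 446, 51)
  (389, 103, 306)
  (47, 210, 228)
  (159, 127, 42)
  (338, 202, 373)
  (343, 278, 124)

5

(97,154,267): 97+154 ≤ 267 → not valid
(282,405,743): 282+405 ≤ 743 → not valid
(51,363,446): 51+363 ≤ 446 → not valid
(103,306,389): 103+306 > 389 → valid
(47,210,228): 47+210 > 228 → valid
(42,127,159): 42+127 > 159 → valid
(202,338,373): 202+338 > 373 → valid
(124,278,343): 124+278 > 343 → valid
5 of the 8 triples form a triangle.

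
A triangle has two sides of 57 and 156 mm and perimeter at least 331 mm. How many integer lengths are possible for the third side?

Triangle inequality: 99 < x < 213. Perimeter ≥ 331 gives x ≥ 331 − 57 − 156 = 118.
So 118 ≤ x < 213; integers 118 through 212: 95 values.

95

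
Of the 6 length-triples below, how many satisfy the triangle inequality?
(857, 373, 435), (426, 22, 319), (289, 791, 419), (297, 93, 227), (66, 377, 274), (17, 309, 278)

1

(373,435,857): 373+435 ≤ 857 → not valid
(22,319,426): 22+319 ≤ 426 → not valid
(289,419,791): 289+419 ≤ 791 → not valid
(93,227,297): 93+227 > 297 → valid
(66,274,377): 66+274 ≤ 377 → not valid
(17,278,309): 17+278 ≤ 309 → not valid
1 of the 6 triples forms a triangle.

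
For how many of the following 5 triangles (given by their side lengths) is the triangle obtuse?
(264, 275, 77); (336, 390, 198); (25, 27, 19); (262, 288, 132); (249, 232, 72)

1

(264,275,77): 77²+264² = 75625 = 275² → right
(336,390,198): 198²+336² = 152100 = 390² → right
(25,27,19): 19²+25² = 986 > 729 = 27² → acute
(262,288,132): 132²+262² = 86068 > 82944 = 288² → acute
(249,232,72): 72²+232² = 59008 < 62001 = 249² → obtuse
1 of the 5 is obtuse.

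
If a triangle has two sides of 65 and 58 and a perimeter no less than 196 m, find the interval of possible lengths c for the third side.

Triangle inequality alone gives 7 < c < 123.
The perimeter condition gives c ≥ 196 − 65 − 58 = 73.
Intersecting the two: 73 ≤ c < 123.

73 ≤ c < 123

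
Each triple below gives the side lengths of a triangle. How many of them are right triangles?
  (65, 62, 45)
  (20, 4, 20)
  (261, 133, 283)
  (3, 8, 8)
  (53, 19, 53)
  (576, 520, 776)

1

(65,62,45): 45²+62² = 5869 > 4225 = 65² → acute
(20,4,20): 4²+20² = 416 > 400 = 20² → acute
(261,133,283): 133²+261² = 85810 > 80089 = 283² → acute
(3,8,8): 3²+8² = 73 > 64 = 8² → acute
(53,19,53): 19²+53² = 3170 > 2809 = 53² → acute
(576,520,776): 520²+576² = 602176 = 776² → right
1 of the 6 is right.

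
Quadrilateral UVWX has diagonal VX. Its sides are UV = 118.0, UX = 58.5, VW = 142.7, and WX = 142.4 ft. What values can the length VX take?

59.5 < VX < 176.5

From triangle UVX: |118.0 − 58.5| < VX < 118.0 + 58.5, i.e. 59.5 < VX < 176.5.
From triangle WVX: 0.3 < VX < 285.1.
Both must hold, so VX lies in the intersection.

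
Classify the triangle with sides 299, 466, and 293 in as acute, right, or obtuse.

Compare the square of the longest side to the sum of squares of the other two: 293² + 299² = 175250 < 217156 = 466².

obtuse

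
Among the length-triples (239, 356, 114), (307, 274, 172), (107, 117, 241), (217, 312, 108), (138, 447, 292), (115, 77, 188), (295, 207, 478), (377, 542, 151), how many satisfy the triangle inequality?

4

(114,239,356): 114+239 ≤ 356 → not valid
(172,274,307): 172+274 > 307 → valid
(107,117,241): 107+117 ≤ 241 → not valid
(108,217,312): 108+217 > 312 → valid
(138,292,447): 138+292 ≤ 447 → not valid
(77,115,188): 77+115 > 188 → valid
(207,295,478): 207+295 > 478 → valid
(151,377,542): 151+377 ≤ 542 → not valid
4 of the 8 triples form a triangle.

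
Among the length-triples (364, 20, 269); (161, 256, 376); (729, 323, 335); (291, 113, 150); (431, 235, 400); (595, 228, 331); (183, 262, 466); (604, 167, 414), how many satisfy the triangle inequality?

(20,269,364): 20+269 ≤ 364 → not valid
(161,256,376): 161+256 > 376 → valid
(323,335,729): 323+335 ≤ 729 → not valid
(113,150,291): 113+150 ≤ 291 → not valid
(235,400,431): 235+400 > 431 → valid
(228,331,595): 228+331 ≤ 595 → not valid
(183,262,466): 183+262 ≤ 466 → not valid
(167,414,604): 167+414 ≤ 604 → not valid
2 of the 8 triples form a triangle.

2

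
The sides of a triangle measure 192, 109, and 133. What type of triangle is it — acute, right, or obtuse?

Compare the square of the longest side to the sum of squares of the other two: 109² + 133² = 29570 < 36864 = 192².

obtuse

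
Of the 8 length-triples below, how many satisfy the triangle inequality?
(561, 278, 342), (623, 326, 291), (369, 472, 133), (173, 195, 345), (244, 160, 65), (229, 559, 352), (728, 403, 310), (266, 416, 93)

(278,342,561): 278+342 > 561 → valid
(291,326,623): 291+326 ≤ 623 → not valid
(133,369,472): 133+369 > 472 → valid
(173,195,345): 173+195 > 345 → valid
(65,160,244): 65+160 ≤ 244 → not valid
(229,352,559): 229+352 > 559 → valid
(310,403,728): 310+403 ≤ 728 → not valid
(93,266,416): 93+266 ≤ 416 → not valid
4 of the 8 triples form a triangle.

4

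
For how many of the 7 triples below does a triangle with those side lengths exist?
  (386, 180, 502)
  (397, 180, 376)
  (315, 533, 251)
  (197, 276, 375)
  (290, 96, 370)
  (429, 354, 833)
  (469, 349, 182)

(180,386,502): 180+386 > 502 → valid
(180,376,397): 180+376 > 397 → valid
(251,315,533): 251+315 > 533 → valid
(197,276,375): 197+276 > 375 → valid
(96,290,370): 96+290 > 370 → valid
(354,429,833): 354+429 ≤ 833 → not valid
(182,349,469): 182+349 > 469 → valid
6 of the 7 triples form a triangle.

6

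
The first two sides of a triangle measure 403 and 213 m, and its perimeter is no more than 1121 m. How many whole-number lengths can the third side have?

Triangle inequality: 190 < x < 616. Perimeter ≤ 1121 gives x ≤ 1121 − 403 − 213 = 505.
So 190 < x ≤ 505; integers 191 through 505: 315 values.

315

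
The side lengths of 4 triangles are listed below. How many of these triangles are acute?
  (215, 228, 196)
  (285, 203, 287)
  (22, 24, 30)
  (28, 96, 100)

3

(215,228,196): 196²+215² = 84641 > 51984 = 228² → acute
(285,203,287): 203²+285² = 122434 > 82369 = 287² → acute
(22,24,30): 22²+24² = 1060 > 900 = 30² → acute
(28,96,100): 28²+96² = 10000 = 100² → right
3 of the 4 are acute.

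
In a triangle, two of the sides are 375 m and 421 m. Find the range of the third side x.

46 < x < 796 (m)

By the triangle inequality, x must be less than 375 + 421 = 796 and greater than |375 − 421| = 46.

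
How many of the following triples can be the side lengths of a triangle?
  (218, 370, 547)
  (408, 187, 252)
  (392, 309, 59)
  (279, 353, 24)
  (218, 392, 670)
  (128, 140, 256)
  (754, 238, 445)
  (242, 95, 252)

4

(218,370,547): 218+370 > 547 → valid
(187,252,408): 187+252 > 408 → valid
(59,309,392): 59+309 ≤ 392 → not valid
(24,279,353): 24+279 ≤ 353 → not valid
(218,392,670): 218+392 ≤ 670 → not valid
(128,140,256): 128+140 > 256 → valid
(238,445,754): 238+445 ≤ 754 → not valid
(95,242,252): 95+242 > 252 → valid
4 of the 8 triples form a triangle.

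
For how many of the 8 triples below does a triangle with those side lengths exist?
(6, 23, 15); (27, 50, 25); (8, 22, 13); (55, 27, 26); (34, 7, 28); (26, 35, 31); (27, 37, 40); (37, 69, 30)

(6,15,23): 6+15 ≤ 23 → not valid
(25,27,50): 25+27 > 50 → valid
(8,13,22): 8+13 ≤ 22 → not valid
(26,27,55): 26+27 ≤ 55 → not valid
(7,28,34): 7+28 > 34 → valid
(26,31,35): 26+31 > 35 → valid
(27,37,40): 27+37 > 40 → valid
(30,37,69): 30+37 ≤ 69 → not valid
4 of the 8 triples form a triangle.

4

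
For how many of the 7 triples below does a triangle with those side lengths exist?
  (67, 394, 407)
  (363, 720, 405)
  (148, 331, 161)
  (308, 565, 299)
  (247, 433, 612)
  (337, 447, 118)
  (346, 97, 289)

6

(67,394,407): 67+394 > 407 → valid
(363,405,720): 363+405 > 720 → valid
(148,161,331): 148+161 ≤ 331 → not valid
(299,308,565): 299+308 > 565 → valid
(247,433,612): 247+433 > 612 → valid
(118,337,447): 118+337 > 447 → valid
(97,289,346): 97+289 > 346 → valid
6 of the 7 triples form a triangle.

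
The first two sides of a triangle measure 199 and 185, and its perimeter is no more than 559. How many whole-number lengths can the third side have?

161

Triangle inequality: 14 < x < 384. Perimeter ≤ 559 gives x ≤ 559 − 199 − 185 = 175.
So 14 < x ≤ 175; integers 15 through 175: 161 values.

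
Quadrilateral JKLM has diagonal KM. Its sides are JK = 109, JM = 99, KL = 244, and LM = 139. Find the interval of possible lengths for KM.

From triangle JKM: |109 − 99| < KM < 109 + 99, i.e. 10 < KM < 208.
From triangle LKM: 105 < KM < 383.
Both must hold, so KM lies in the intersection.

105 < KM < 208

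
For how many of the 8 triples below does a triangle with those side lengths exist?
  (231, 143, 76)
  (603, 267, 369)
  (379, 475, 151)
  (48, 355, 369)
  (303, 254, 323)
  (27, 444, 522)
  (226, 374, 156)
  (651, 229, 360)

(76,143,231): 76+143 ≤ 231 → not valid
(267,369,603): 267+369 > 603 → valid
(151,379,475): 151+379 > 475 → valid
(48,355,369): 48+355 > 369 → valid
(254,303,323): 254+303 > 323 → valid
(27,444,522): 27+444 ≤ 522 → not valid
(156,226,374): 156+226 > 374 → valid
(229,360,651): 229+360 ≤ 651 → not valid
5 of the 8 triples form a triangle.

5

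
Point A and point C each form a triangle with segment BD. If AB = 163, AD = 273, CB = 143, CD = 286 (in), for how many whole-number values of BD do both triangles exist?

285

From triangle ABD: 110 < BD < 436.
From triangle CBD: 143 < BD < 429.
Intersection: 143 < BD < 429, so integers 144 through 428: 285 values.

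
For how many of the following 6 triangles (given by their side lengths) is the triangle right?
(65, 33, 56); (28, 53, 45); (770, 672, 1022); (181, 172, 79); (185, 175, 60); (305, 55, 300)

5

(65,33,56): 33²+56² = 4225 = 65² → right
(28,53,45): 28²+45² = 2809 = 53² → right
(770,672,1022): 672²+770² = 1044484 = 1022² → right
(181,172,79): 79²+172² = 35825 > 32761 = 181² → acute
(185,175,60): 60²+175² = 34225 = 185² → right
(305,55,300): 55²+300² = 93025 = 305² → right
5 of the 6 are right.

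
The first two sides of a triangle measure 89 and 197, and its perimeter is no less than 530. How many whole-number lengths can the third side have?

42

Triangle inequality: 108 < x < 286. Perimeter ≥ 530 gives x ≥ 530 − 89 − 197 = 244.
So 244 ≤ x < 286; integers 244 through 285: 42 values.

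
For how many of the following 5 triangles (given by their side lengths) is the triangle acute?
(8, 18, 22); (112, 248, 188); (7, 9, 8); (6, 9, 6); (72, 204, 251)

(8,18,22): 8²+18² = 388 < 484 = 22² → obtuse
(112,248,188): 112²+188² = 47888 < 61504 = 248² → obtuse
(7,9,8): 7²+8² = 113 > 81 = 9² → acute
(6,9,6): 6²+6² = 72 < 81 = 9² → obtuse
(72,204,251): 72²+204² = 46800 < 63001 = 251² → obtuse
1 of the 5 is acute.

1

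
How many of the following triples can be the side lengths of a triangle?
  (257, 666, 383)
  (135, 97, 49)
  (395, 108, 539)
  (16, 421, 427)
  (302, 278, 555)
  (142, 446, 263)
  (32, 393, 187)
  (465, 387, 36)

(257,383,666): 257+383 ≤ 666 → not valid
(49,97,135): 49+97 > 135 → valid
(108,395,539): 108+395 ≤ 539 → not valid
(16,421,427): 16+421 > 427 → valid
(278,302,555): 278+302 > 555 → valid
(142,263,446): 142+263 ≤ 446 → not valid
(32,187,393): 32+187 ≤ 393 → not valid
(36,387,465): 36+387 ≤ 465 → not valid
3 of the 8 triples form a triangle.

3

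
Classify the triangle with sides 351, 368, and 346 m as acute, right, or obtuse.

acute

Compare the square of the longest side to the sum of squares of the other two: 346² + 351² = 242917 > 135424 = 368².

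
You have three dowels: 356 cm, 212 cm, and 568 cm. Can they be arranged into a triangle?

No

The two shorter sides sum to 568, exactly equal to the longest side 568.
That gives only a degenerate (flat) triangle — the inequality must be strict.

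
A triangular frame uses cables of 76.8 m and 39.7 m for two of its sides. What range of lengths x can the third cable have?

37.1 < x < 116.5

By the triangle inequality, x must be less than 76.8 + 39.7 = 116.5 and greater than |76.8 − 39.7| = 37.1.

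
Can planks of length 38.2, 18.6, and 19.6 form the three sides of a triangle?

No

The two shorter sides sum to 38.2, exactly equal to the longest side 38.2.
That gives only a degenerate (flat) triangle — the inequality must be strict.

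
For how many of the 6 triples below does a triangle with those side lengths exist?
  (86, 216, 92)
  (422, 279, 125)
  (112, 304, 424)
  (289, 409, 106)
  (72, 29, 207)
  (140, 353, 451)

(86,92,216): 86+92 ≤ 216 → not valid
(125,279,422): 125+279 ≤ 422 → not valid
(112,304,424): 112+304 ≤ 424 → not valid
(106,289,409): 106+289 ≤ 409 → not valid
(29,72,207): 29+72 ≤ 207 → not valid
(140,353,451): 140+353 > 451 → valid
1 of the 6 triples forms a triangle.

1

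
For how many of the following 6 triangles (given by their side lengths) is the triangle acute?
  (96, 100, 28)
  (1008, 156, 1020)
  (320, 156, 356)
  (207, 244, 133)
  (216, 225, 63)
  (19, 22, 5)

1

(96,100,28): 28²+96² = 10000 = 100² → right
(1008,156,1020): 156²+1008² = 1040400 = 1020² → right
(320,156,356): 156²+320² = 126736 = 356² → right
(207,244,133): 133²+207² = 60538 > 59536 = 244² → acute
(216,225,63): 63²+216² = 50625 = 225² → right
(19,22,5): 5²+19² = 386 < 484 = 22² → obtuse
1 of the 6 is acute.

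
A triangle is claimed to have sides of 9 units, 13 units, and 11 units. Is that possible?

The longest side is 13, and the other two sum to 20.
Since 20 > 13, the triangle inequality holds.

Yes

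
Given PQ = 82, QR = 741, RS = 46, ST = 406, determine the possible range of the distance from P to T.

The maximum is all hops collinear in one direction: 82 + 741 + 46 + 406 = 1275.
The longest hop is 741; the others sum to 534. Folding the others back against it leaves at least 741 − 534 = 207.

207 ≤ PT ≤ 1275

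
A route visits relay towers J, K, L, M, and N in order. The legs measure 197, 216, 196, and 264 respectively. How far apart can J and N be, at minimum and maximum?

0 ≤ JN ≤ 873

The maximum is all hops collinear in one direction: 197 + 216 + 196 + 264 = 873.
The longest hop is 264; the others sum to 609. Since 264 ≤ 609, the path can fold back on itself completely, so the minimum distance is 0.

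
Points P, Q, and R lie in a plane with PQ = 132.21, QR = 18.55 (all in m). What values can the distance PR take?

By the triangle inequality, |132.21 − 18.55| ≤ PR ≤ 132.21 + 18.55.

113.66 ≤ PR ≤ 150.76 m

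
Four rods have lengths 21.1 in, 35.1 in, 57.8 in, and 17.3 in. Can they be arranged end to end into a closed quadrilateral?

Yes

A quadrilateral exists iff every side is shorter than the sum of the others — equivalently, the longest side is less than the sum of the rest.
Longest side 57.8 < 73.5 (sum of the remaining 3), so yes.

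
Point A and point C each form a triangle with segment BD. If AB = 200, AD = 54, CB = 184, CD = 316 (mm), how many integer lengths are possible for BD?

From triangle ABD: 146 < BD < 254.
From triangle CBD: 132 < BD < 500.
Intersection: 146 < BD < 254, so integers 147 through 253: 107 values.

107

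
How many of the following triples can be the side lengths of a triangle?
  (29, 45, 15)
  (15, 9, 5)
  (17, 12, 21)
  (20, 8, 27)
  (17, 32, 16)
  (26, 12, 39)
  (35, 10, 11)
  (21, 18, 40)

3

(15,29,45): 15+29 ≤ 45 → not valid
(5,9,15): 5+9 ≤ 15 → not valid
(12,17,21): 12+17 > 21 → valid
(8,20,27): 8+20 > 27 → valid
(16,17,32): 16+17 > 32 → valid
(12,26,39): 12+26 ≤ 39 → not valid
(10,11,35): 10+11 ≤ 35 → not valid
(18,21,40): 18+21 ≤ 40 → not valid
3 of the 8 triples form a triangle.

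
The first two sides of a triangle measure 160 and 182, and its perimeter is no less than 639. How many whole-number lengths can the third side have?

45

Triangle inequality: 22 < x < 342. Perimeter ≥ 639 gives x ≥ 639 − 160 − 182 = 297.
So 297 ≤ x < 342; integers 297 through 341: 45 values.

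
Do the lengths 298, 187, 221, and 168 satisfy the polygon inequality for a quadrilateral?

A quadrilateral exists iff every side is shorter than the sum of the others — equivalently, the longest side is less than the sum of the rest.
Longest side 298 < 576 (sum of the remaining 3), so yes.

Yes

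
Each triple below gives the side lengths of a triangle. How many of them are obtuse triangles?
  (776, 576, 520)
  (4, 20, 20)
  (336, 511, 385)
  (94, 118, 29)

1

(776,576,520): 520²+576² = 602176 = 776² → right
(4,20,20): 4²+20² = 416 > 400 = 20² → acute
(336,511,385): 336²+385² = 261121 = 511² → right
(94,118,29): 29²+94² = 9677 < 13924 = 118² → obtuse
1 of the 4 is obtuse.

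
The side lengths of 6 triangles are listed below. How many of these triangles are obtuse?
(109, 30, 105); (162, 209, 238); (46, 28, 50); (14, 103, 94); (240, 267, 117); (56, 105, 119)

1

(109,30,105): 30²+105² = 11925 > 11881 = 109² → acute
(162,209,238): 162²+209² = 69925 > 56644 = 238² → acute
(46,28,50): 28²+46² = 2900 > 2500 = 50² → acute
(14,103,94): 14²+94² = 9032 < 10609 = 103² → obtuse
(240,267,117): 117²+240² = 71289 = 267² → right
(56,105,119): 56²+105² = 14161 = 119² → right
1 of the 6 is obtuse.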